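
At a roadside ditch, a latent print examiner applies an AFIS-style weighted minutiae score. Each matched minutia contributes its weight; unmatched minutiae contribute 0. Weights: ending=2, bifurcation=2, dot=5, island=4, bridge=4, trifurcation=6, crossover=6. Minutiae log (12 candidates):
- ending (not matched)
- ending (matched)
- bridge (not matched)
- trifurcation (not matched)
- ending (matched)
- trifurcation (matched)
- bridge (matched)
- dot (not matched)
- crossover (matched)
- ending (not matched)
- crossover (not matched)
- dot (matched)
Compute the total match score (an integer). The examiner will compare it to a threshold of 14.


Weighted minutiae match score:
  ending: not matched, +0
  ending: matched, +2 (running total 2)
  bridge: not matched, +0
  trifurcation: not matched, +0
  ending: matched, +2 (running total 4)
  trifurcation: matched, +6 (running total 10)
  bridge: matched, +4 (running total 14)
  dot: not matched, +0
  crossover: matched, +6 (running total 20)
  ending: not matched, +0
  crossover: not matched, +0
  dot: matched, +5 (running total 25)
Total score = 25
Threshold = 14; verdict = identification

25


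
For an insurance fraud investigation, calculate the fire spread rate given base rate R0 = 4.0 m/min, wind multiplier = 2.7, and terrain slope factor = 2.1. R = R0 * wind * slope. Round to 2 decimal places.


Fire spread rate calculation:
R = R0 * wind_factor * slope_factor
= 4.0 * 2.7 * 2.1
= 10.8 * 2.1
= 22.68 m/min

22.68


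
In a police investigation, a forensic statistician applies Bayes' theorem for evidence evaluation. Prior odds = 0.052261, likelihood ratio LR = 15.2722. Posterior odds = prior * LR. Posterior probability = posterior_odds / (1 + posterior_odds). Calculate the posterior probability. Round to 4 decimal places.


Bayesian evidence evaluation:
Posterior odds = prior_odds * LR = 0.052261 * 15.2722 = 0.7981404
Posterior probability = posterior_odds / (1 + posterior_odds)
= 0.7981404 / (1 + 0.7981404)
= 0.7981404 / 1.7981404
= 0.4439

0.4439


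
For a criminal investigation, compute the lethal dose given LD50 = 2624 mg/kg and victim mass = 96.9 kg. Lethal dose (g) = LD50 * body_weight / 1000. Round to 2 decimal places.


Lethal dose calculation:
Lethal dose = LD50 * body_weight / 1000
= 2624 * 96.9 / 1000
= 254265.6 / 1000
= 254.27 g

254.27


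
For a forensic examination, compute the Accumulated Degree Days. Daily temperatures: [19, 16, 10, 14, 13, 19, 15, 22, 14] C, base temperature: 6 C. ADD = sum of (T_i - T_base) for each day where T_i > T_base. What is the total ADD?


Computing ADD day by day:
Day 1: max(0, 19 - 6) = 13
Day 2: max(0, 16 - 6) = 10
Day 3: max(0, 10 - 6) = 4
Day 4: max(0, 14 - 6) = 8
Day 5: max(0, 13 - 6) = 7
Day 6: max(0, 19 - 6) = 13
Day 7: max(0, 15 - 6) = 9
Day 8: max(0, 22 - 6) = 16
Day 9: max(0, 14 - 6) = 8
Total ADD = 88

88


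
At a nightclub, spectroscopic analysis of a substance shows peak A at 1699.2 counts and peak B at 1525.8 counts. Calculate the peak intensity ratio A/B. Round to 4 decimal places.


Spectral peak ratio:
Peak A = 1699.2 counts
Peak B = 1525.8 counts
Ratio = 1699.2 / 1525.8 = 1.1136

1.1136


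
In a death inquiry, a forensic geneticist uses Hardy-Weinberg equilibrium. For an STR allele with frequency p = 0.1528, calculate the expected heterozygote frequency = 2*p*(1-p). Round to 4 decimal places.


Hardy-Weinberg heterozygote frequency:
q = 1 - p = 1 - 0.1528 = 0.8472
2pq = 2 * 0.1528 * 0.8472 = 0.2589

0.2589


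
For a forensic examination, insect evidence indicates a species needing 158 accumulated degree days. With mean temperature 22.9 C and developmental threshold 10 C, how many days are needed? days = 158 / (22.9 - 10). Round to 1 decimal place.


Insect development time:
Effective temperature = avg_temp - T_base = 22.9 - 10 = 12.9 C
Days = ADD / effective_temp = 158 / 12.9 = 12.2 days

12.2


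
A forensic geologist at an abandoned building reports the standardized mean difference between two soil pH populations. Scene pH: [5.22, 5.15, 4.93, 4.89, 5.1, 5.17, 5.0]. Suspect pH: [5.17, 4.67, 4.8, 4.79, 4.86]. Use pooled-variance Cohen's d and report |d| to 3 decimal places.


Pooled-variance Cohen's d for soil pH comparison:
Scene mean = 35.46 / 7 = 5.065714
Suspect mean = 24.29 / 5 = 4.858
Scene sample variance s_s^2 = 0.016095
Suspect sample variance s_c^2 = 0.03517
Pooled variance = ((n_s-1)*s_s^2 + (n_c-1)*s_c^2) / (n_s + n_c - 2) = 0.023725
Pooled SD = sqrt(0.023725) = 0.154029
Mean difference = 0.207714
|d| = |0.207714| / 0.154029 = 1.349

1.349


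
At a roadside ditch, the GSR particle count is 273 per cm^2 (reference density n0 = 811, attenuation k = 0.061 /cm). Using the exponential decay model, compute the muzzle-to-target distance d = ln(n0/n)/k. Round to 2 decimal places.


GSR distance calculation:
n0/n = 811 / 273 = 2.970696
ln(n0/n) = 1.088796
d = 1.088796 / 0.061 = 17.85 cm

17.85


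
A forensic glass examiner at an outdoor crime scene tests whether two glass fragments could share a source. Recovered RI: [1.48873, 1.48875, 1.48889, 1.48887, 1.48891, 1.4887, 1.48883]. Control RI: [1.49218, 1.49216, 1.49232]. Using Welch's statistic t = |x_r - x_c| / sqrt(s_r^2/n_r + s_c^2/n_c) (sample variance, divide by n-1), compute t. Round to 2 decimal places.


Welch's t-criterion for glass RI comparison:
Recovered mean = sum / n_r = 10.42168 / 7 = 1.4888114
Control mean = sum / n_c = 4.47666 / 3 = 1.49222
Recovered sample variance s_r^2 = 7.08095e-09
Control sample variance s_c^2 = 7.6e-09
Welch SE (unpooled) = sqrt(s_r^2/n_r + s_c^2/n_c) = sqrt(1.01156e-09 + 2.53333e-09) = sqrt(3.54489e-09) = 5.9539e-05
|mean_r - mean_c| = 0.00340857
t = 0.00340857 / 5.9539e-05 = 57.25

57.25


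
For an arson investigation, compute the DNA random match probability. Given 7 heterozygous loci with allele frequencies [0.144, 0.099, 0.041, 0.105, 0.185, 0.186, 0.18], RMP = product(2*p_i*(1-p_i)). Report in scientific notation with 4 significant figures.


Computing RMP for 7 loci:
Locus 1: 2 * 0.144 * 0.856 = 0.246528
Locus 2: 2 * 0.099 * 0.901 = 0.178398
Locus 3: 2 * 0.041 * 0.959 = 0.078638
Locus 4: 2 * 0.105 * 0.895 = 0.18795
Locus 5: 2 * 0.185 * 0.815 = 0.30155
Locus 6: 2 * 0.186 * 0.814 = 0.302808
Locus 7: 2 * 0.18 * 0.82 = 0.2952
RMP = 1.752e-05

1.752e-05


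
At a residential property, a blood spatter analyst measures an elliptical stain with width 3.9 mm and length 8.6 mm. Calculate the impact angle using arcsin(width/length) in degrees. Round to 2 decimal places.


Blood spatter impact angle calculation:
width / length = 3.9 / 8.6 = 0.453488
angle = arcsin(0.453488)
angle = 26.97 degrees

26.97


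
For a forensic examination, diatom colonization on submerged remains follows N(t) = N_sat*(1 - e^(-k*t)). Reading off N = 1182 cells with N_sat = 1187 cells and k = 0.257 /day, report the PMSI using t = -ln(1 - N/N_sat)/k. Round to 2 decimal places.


PMSI from diatom colonization curve:
N / N_sat = 1182 / 1187 = 0.995788
1 - N/N_sat = 0.004212
ln(1 - N/N_sat) = -5.469818
t = -ln(1 - N/N_sat) / k = -(-5.469818) / 0.257 = 21.28 days

21.28


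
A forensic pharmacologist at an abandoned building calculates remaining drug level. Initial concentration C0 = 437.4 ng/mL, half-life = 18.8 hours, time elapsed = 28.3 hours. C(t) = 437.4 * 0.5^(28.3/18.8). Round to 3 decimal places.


Drug concentration decay:
Number of half-lives = t / t_half = 28.3 / 18.8 = 1.505319
Decay factor = 0.5^1.505319 = 0.35225229
C(t) = 437.4 * 0.35225229 = 154.075 ng/mL

154.075


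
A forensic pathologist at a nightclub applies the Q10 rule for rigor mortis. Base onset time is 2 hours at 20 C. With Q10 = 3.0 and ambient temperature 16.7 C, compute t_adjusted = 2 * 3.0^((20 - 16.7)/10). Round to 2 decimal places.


Rigor mortis time adjustment:
Exponent = (T_ref - T_actual) / 10 = (20 - 16.7) / 10 = 0.33
Q10 factor = 3.0^0.33 = 1.43698
t_adjusted = 2 * 1.43698 = 2.87 hours

2.87


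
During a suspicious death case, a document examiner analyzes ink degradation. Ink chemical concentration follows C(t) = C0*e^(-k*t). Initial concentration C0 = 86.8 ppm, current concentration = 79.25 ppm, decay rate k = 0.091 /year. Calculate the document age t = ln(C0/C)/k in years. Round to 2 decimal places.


Document age estimation:
C0/C = 86.8 / 79.25 = 1.095268
ln(C0/C) = 0.090999
t = 0.090999 / 0.091 = 1.00 years

1.00


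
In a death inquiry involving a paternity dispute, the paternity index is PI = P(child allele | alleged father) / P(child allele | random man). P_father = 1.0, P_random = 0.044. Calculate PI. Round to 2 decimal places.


Paternity Index calculation:
PI = P(allele|father) / P(allele|random)
PI = 1.0 / 0.044
PI = 22.73

22.73


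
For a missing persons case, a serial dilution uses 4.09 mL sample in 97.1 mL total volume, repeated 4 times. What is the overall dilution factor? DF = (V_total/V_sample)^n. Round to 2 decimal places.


Dilution factor calculation:
Single dilution = V_total / V_sample = 97.1 / 4.09 ≈ 23.740831
Number of dilutions = 4
Total DF = (97.1 / 4.09)^4 (full precision, rounded at the end) = 317675.47

317675.47


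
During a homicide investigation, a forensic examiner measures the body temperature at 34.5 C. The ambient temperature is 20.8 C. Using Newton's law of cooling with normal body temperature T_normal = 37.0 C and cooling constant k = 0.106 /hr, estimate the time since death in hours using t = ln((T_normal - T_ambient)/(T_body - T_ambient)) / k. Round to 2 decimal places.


Using Newton's law of cooling:
t = ln((T_normal - T_ambient) / (T_body - T_ambient)) / k
T_normal - T_ambient = 16.2
T_body - T_ambient = 13.7
Ratio = 1.182482
ln(ratio) = 0.167616
t = 0.167616 / 0.106 = 1.58 hours

1.58


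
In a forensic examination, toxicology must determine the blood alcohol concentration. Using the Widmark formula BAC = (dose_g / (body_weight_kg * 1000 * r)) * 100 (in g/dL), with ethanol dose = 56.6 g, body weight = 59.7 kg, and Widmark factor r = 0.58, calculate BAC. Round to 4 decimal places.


Applying the Widmark formula:
BAC = (dose_g / (body_wt * 1000 * r)) * 100
Denominator = 59.7 * 1000 * 0.58 = 34626
BAC = (56.6 / 34626) * 100
BAC = 0.1635 g/dL

0.1635


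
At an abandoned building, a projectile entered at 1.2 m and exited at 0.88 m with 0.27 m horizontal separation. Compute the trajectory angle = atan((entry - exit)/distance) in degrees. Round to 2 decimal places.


Bullet trajectory angle:
Height difference = 1.2 - 0.88 = 0.32 m
angle = atan(0.32 / 0.27)
angle = atan(1.185185)
angle = 49.84 degrees

49.84


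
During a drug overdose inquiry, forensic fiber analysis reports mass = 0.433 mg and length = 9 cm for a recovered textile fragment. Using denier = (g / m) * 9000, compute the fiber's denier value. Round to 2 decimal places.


Denier calculation:
Mass in grams = 0.433 mg / 1000 = 0.000433 g
Length in meters = 9 cm / 100 = 0.09 m
Linear density = mass / length = 0.000433 / 0.09 = 0.00481111 g/m
Denier = (g/m) * 9000 = 0.00481111 * 9000 = 43.30

43.30


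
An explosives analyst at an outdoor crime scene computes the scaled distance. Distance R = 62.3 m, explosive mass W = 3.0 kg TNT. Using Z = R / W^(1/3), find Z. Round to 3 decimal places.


Scaled distance calculation:
W^(1/3) = 3.0^(1/3) = 1.44225
Z = R / W^(1/3) = 62.3 / 1.44225
Z = 43.196 m/kg^(1/3)

43.196


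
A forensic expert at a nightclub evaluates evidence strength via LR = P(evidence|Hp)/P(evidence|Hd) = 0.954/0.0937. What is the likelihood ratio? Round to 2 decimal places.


Likelihood ratio calculation:
LR = P(E|Hp) / P(E|Hd)
LR = 0.954 / 0.0937
LR = 10.18

10.18


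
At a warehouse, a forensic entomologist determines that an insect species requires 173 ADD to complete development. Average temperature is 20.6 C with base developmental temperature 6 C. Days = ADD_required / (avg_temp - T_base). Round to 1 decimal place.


Insect development time:
Effective temperature = avg_temp - T_base = 20.6 - 6 = 14.6 C
Days = ADD / effective_temp = 173 / 14.6 = 11.8 days

11.8


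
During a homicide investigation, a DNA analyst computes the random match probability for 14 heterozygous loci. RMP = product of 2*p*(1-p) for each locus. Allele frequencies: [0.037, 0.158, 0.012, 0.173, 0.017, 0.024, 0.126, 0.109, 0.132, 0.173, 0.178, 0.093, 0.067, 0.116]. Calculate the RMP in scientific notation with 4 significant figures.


Computing RMP for 14 loci:
Locus 1: 2 * 0.037 * 0.963 = 0.071262
Locus 2: 2 * 0.158 * 0.842 = 0.266072
Locus 3: 2 * 0.012 * 0.988 = 0.023712
Locus 4: 2 * 0.173 * 0.827 = 0.286142
Locus 5: 2 * 0.017 * 0.983 = 0.033422
Locus 6: 2 * 0.024 * 0.976 = 0.046848
Locus 7: 2 * 0.126 * 0.874 = 0.220248
Locus 8: 2 * 0.109 * 0.891 = 0.194238
Locus 9: 2 * 0.132 * 0.868 = 0.229152
Locus 10: 2 * 0.173 * 0.827 = 0.286142
Locus 11: 2 * 0.178 * 0.822 = 0.292632
Locus 12: 2 * 0.093 * 0.907 = 0.168702
Locus 13: 2 * 0.067 * 0.933 = 0.125022
Locus 14: 2 * 0.116 * 0.884 = 0.205088
RMP = 7.152e-13

7.152e-13


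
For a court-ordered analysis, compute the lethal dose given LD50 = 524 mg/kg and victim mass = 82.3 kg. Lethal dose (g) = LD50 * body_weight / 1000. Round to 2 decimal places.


Lethal dose calculation:
Lethal dose = LD50 * body_weight / 1000
= 524 * 82.3 / 1000
= 43125.2 / 1000
= 43.13 g

43.13


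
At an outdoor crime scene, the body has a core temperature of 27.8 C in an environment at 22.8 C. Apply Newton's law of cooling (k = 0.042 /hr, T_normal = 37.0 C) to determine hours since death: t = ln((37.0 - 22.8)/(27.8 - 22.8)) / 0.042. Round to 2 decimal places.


Using Newton's law of cooling:
t = ln((T_normal - T_ambient) / (T_body - T_ambient)) / k
T_normal - T_ambient = 14.2
T_body - T_ambient = 5.0
Ratio = 2.84
ln(ratio) = 1.043804
t = 1.043804 / 0.042 = 24.85 hours

24.85


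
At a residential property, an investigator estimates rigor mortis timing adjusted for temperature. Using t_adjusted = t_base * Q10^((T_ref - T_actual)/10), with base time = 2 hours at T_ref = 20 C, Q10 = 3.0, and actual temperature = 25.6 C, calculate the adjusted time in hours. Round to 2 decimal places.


Rigor mortis time adjustment:
Exponent = (T_ref - T_actual) / 10 = (20 - 25.6) / 10 = -0.56
Q10 factor = 3.0^-0.56 = 0.54052
t_adjusted = 2 * 0.54052 = 1.08 hours

1.08


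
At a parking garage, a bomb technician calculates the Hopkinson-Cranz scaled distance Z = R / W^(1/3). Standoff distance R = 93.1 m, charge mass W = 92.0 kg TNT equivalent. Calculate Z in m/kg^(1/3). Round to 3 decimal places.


Scaled distance calculation:
W^(1/3) = 92.0^(1/3) = 4.514357
Z = R / W^(1/3) = 93.1 / 4.514357
Z = 20.623 m/kg^(1/3)

20.623


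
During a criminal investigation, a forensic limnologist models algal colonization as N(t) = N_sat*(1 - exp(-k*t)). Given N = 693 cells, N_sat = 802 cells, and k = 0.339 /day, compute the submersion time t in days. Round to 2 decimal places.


PMSI from diatom colonization curve:
N / N_sat = 693 / 802 = 0.86409
1 - N/N_sat = 0.13591
ln(1 - N/N_sat) = -1.995762
t = -ln(1 - N/N_sat) / k = -(-1.995762) / 0.339 = 5.89 days

5.89


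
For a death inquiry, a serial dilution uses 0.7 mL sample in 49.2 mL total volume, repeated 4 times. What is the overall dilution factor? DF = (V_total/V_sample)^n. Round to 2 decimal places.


Dilution factor calculation:
Single dilution = V_total / V_sample = 49.2 / 0.7 ≈ 70.285714
Number of dilutions = 4
Total DF = (49.2 / 0.7)^4 (full precision, rounded at the end) = 24404406.54

24404406.54


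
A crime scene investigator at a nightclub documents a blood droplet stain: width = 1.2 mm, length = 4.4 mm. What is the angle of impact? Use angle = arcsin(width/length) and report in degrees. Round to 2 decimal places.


Blood spatter impact angle calculation:
width / length = 1.2 / 4.4 = 0.272727
angle = arcsin(0.272727)
angle = 15.83 degrees

15.83


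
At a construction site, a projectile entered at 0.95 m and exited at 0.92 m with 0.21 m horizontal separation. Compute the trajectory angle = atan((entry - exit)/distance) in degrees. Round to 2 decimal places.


Bullet trajectory angle:
Height difference = 0.95 - 0.92 = 0.03 m
angle = atan(0.03 / 0.21)
angle = atan(0.142857)
angle = 8.13 degrees

8.13


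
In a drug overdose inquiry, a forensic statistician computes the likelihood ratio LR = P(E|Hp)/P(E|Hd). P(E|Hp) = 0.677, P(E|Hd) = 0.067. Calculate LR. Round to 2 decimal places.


Likelihood ratio calculation:
LR = P(E|Hp) / P(E|Hd)
LR = 0.677 / 0.067
LR = 10.10

10.10


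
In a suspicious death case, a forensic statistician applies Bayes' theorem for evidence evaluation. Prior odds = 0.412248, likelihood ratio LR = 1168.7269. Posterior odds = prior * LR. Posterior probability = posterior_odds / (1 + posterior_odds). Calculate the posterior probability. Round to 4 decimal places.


Bayesian evidence evaluation:
Posterior odds = prior_odds * LR = 0.412248 * 1168.7269 = 481.8053
Posterior probability = posterior_odds / (1 + posterior_odds)
= 481.8053 / (1 + 481.8053)
= 481.8053 / 482.8053
= 0.9979

0.9979


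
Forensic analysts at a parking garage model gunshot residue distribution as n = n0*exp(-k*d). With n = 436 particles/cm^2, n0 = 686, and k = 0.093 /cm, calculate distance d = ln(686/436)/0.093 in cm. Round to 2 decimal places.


GSR distance calculation:
n0/n = 686 / 436 = 1.573394
ln(n0/n) = 0.453235
d = 0.453235 / 0.093 = 4.87 cm

4.87


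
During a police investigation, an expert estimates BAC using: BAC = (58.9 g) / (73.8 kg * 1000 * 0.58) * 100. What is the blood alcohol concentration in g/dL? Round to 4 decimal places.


Applying the Widmark formula:
BAC = (dose_g / (body_wt * 1000 * r)) * 100
Denominator = 73.8 * 1000 * 0.58 = 42804
BAC = (58.9 / 42804) * 100
BAC = 0.1376 g/dL

0.1376


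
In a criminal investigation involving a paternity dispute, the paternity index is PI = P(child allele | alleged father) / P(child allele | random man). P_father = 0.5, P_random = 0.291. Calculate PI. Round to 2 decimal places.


Paternity Index calculation:
PI = P(allele|father) / P(allele|random)
PI = 0.5 / 0.291
PI = 1.72

1.72


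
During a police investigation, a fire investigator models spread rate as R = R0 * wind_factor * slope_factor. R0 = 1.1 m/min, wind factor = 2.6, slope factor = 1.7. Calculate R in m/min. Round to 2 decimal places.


Fire spread rate calculation:
R = R0 * wind_factor * slope_factor
= 1.1 * 2.6 * 1.7
= 2.86 * 1.7
= 4.86 m/min

4.86


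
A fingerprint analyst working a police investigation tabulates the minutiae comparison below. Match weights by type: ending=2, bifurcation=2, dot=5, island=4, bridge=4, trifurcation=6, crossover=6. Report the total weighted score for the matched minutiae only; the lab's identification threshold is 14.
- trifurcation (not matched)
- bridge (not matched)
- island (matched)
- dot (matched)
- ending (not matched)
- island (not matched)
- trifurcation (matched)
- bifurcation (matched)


Weighted minutiae match score:
  trifurcation: not matched, +0
  bridge: not matched, +0
  island: matched, +4 (running total 4)
  dot: matched, +5 (running total 9)
  ending: not matched, +0
  island: not matched, +0
  trifurcation: matched, +6 (running total 15)
  bifurcation: matched, +2 (running total 17)
Total score = 17
Threshold = 14; verdict = identification

17


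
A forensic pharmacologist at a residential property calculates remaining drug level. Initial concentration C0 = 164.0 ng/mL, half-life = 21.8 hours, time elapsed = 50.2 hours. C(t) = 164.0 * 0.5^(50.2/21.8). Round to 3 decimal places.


Drug concentration decay:
Number of half-lives = t / t_half = 50.2 / 21.8 = 2.302752
Decay factor = 0.5^2.302752 = 0.20267612
C(t) = 164.0 * 0.20267612 = 33.239 ng/mL

33.239


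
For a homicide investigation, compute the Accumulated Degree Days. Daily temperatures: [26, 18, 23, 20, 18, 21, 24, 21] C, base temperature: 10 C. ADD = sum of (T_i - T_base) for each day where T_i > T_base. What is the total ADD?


Computing ADD day by day:
Day 1: max(0, 26 - 10) = 16
Day 2: max(0, 18 - 10) = 8
Day 3: max(0, 23 - 10) = 13
Day 4: max(0, 20 - 10) = 10
Day 5: max(0, 18 - 10) = 8
Day 6: max(0, 21 - 10) = 11
Day 7: max(0, 24 - 10) = 14
Day 8: max(0, 21 - 10) = 11
Total ADD = 91

91


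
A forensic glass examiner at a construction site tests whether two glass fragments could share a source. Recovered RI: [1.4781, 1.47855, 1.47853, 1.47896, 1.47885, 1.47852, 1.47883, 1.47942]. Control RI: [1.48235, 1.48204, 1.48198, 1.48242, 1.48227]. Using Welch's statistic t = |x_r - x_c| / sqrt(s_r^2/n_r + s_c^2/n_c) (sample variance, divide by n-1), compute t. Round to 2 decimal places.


Welch's t-criterion for glass RI comparison:
Recovered mean = sum / n_r = 11.82976 / 8 = 1.47872
Control mean = sum / n_c = 7.41106 / 5 = 1.482212
Recovered sample variance s_r^2 = 1.52286e-07
Control sample variance s_c^2 = 3.727e-08
Welch SE (unpooled) = sqrt(s_r^2/n_r + s_c^2/n_c) = sqrt(1.90357e-08 + 7.454e-09) = sqrt(2.64897e-08) = 0.000162757
|mean_r - mean_c| = 0.003492
t = 0.003492 / 0.000162757 = 21.46

21.46


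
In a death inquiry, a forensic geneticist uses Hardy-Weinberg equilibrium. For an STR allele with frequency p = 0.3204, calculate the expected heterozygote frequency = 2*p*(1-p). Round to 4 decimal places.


Hardy-Weinberg heterozygote frequency:
q = 1 - p = 1 - 0.3204 = 0.6796
2pq = 2 * 0.3204 * 0.6796 = 0.4355

0.4355


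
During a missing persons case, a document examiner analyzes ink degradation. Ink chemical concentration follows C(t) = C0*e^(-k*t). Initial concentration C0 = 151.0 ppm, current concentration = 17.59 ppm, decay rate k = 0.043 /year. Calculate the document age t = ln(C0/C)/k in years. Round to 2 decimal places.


Document age estimation:
C0/C = 151.0 / 17.59 = 8.584423
ln(C0/C) = 2.149949
t = 2.149949 / 0.043 = 50.00 years

50.00


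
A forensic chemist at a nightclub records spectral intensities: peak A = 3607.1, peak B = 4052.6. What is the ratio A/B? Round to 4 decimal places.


Spectral peak ratio:
Peak A = 3607.1 counts
Peak B = 4052.6 counts
Ratio = 3607.1 / 4052.6 = 0.8901

0.8901


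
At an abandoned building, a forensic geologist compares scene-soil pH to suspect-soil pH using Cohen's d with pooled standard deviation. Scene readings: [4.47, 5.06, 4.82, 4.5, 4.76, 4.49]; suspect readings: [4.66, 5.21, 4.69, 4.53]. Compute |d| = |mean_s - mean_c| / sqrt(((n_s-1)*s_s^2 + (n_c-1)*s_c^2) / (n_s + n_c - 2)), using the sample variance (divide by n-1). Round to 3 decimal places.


Pooled-variance Cohen's d for soil pH comparison:
Scene mean = 28.1 / 6 = 4.683333
Suspect mean = 19.09 / 4 = 4.7725
Scene sample variance s_s^2 = 0.056587
Suspect sample variance s_c^2 = 0.089892
Pooled variance = ((n_s-1)*s_s^2 + (n_c-1)*s_c^2) / (n_s + n_c - 2) = 0.069076
Pooled SD = sqrt(0.069076) = 0.262823
Mean difference = -0.089167
|d| = |-0.089167| / 0.262823 = 0.339

0.339


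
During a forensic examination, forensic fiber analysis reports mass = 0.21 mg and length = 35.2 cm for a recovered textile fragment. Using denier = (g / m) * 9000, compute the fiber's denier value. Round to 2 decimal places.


Denier calculation:
Mass in grams = 0.21 mg / 1000 = 0.00021 g
Length in meters = 35.2 cm / 100 = 0.352 m
Linear density = mass / length = 0.00021 / 0.352 = 0.00059659 g/m
Denier = (g/m) * 9000 = 0.00059659 * 9000 = 5.37

5.37


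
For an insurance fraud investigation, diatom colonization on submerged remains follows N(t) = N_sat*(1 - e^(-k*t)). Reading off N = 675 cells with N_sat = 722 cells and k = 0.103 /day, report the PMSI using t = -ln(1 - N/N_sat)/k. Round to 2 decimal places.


PMSI from diatom colonization curve:
N / N_sat = 675 / 722 = 0.934903
1 - N/N_sat = 0.065097
ln(1 - N/N_sat) = -2.731877
t = -ln(1 - N/N_sat) / k = -(-2.731877) / 0.103 = 26.52 days

26.52


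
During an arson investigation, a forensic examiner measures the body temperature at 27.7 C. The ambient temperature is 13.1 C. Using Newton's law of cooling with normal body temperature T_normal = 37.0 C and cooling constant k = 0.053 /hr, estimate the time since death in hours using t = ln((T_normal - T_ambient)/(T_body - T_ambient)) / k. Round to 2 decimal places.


Using Newton's law of cooling:
t = ln((T_normal - T_ambient) / (T_body - T_ambient)) / k
T_normal - T_ambient = 23.9
T_body - T_ambient = 14.6
Ratio = 1.636986
ln(ratio) = 0.492857
t = 0.492857 / 0.053 = 9.30 hours

9.30


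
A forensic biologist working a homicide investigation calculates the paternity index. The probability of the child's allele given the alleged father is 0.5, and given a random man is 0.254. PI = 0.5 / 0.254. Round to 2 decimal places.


Paternity Index calculation:
PI = P(allele|father) / P(allele|random)
PI = 0.5 / 0.254
PI = 1.97

1.97


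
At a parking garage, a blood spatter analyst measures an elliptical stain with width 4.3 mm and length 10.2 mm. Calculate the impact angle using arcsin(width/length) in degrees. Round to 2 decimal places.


Blood spatter impact angle calculation:
width / length = 4.3 / 10.2 = 0.421569
angle = arcsin(0.421569)
angle = 24.93 degrees

24.93


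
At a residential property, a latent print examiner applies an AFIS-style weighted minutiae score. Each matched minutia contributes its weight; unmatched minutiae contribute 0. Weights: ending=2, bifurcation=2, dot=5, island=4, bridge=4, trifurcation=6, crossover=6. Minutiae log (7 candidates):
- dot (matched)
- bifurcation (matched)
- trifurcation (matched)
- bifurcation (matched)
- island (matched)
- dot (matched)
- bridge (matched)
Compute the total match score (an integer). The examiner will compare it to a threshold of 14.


Weighted minutiae match score:
  dot: matched, +5 (running total 5)
  bifurcation: matched, +2 (running total 7)
  trifurcation: matched, +6 (running total 13)
  bifurcation: matched, +2 (running total 15)
  island: matched, +4 (running total 19)
  dot: matched, +5 (running total 24)
  bridge: matched, +4 (running total 28)
Total score = 28
Threshold = 14; verdict = identification

28


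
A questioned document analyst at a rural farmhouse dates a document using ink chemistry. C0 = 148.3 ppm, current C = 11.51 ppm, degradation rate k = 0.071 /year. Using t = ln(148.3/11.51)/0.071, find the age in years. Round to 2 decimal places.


Document age estimation:
C0/C = 148.3 / 11.51 = 12.884448
ln(C0/C) = 2.556021
t = 2.556021 / 0.071 = 36.00 years

36.00


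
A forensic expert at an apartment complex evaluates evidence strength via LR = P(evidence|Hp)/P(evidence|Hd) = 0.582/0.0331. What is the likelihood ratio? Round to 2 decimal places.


Likelihood ratio calculation:
LR = P(E|Hp) / P(E|Hd)
LR = 0.582 / 0.0331
LR = 17.58

17.58


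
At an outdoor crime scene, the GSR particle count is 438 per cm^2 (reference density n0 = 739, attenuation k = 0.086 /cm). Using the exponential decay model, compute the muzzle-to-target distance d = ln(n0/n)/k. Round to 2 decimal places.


GSR distance calculation:
n0/n = 739 / 438 = 1.687215
ln(n0/n) = 0.523079
d = 0.523079 / 0.086 = 6.08 cm

6.08


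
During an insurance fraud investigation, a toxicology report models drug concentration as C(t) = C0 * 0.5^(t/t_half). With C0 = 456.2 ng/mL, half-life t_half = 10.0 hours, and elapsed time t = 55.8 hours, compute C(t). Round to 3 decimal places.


Drug concentration decay:
Number of half-lives = t / t_half = 55.8 / 10.0 = 5.58
Decay factor = 0.5^5.58 = 0.02090512
C(t) = 456.2 * 0.02090512 = 9.537 ng/mL

9.537


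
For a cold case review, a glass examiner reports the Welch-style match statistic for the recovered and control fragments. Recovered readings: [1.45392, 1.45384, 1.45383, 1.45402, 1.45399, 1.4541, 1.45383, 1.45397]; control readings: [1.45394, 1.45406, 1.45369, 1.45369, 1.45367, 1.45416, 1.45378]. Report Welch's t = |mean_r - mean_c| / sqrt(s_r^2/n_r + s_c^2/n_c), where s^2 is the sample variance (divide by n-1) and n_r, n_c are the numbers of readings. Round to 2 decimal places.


Welch's t-criterion for glass RI comparison:
Recovered mean = sum / n_r = 11.6315 / 8 = 1.4539375
Control mean = sum / n_c = 10.17699 / 7 = 1.4538557
Recovered sample variance s_r^2 = 9.99286e-09
Control sample variance s_c^2 = 3.94286e-08
Welch SE (unpooled) = sqrt(s_r^2/n_r + s_c^2/n_c) = sqrt(1.24911e-09 + 5.63265e-09) = sqrt(6.88176e-09) = 8.29564e-05
|mean_r - mean_c| = 8.17857e-05
t = 8.17857e-05 / 8.29564e-05 = 0.99

0.99


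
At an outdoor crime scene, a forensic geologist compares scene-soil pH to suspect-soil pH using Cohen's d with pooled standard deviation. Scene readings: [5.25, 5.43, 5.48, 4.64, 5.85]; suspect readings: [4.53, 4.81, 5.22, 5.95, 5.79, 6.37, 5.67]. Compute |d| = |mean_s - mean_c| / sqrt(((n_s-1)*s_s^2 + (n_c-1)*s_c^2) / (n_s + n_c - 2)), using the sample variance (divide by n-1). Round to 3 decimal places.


Pooled-variance Cohen's d for soil pH comparison:
Scene mean = 26.65 / 5 = 5.33
Suspect mean = 38.34 / 7 = 5.477143
Scene sample variance s_s^2 = 0.19635
Suspect sample variance s_c^2 = 0.427357
Pooled variance = ((n_s-1)*s_s^2 + (n_c-1)*s_c^2) / (n_s + n_c - 2) = 0.334954
Pooled SD = sqrt(0.334954) = 0.578752
Mean difference = -0.147143
|d| = |-0.147143| / 0.578752 = 0.254

0.254


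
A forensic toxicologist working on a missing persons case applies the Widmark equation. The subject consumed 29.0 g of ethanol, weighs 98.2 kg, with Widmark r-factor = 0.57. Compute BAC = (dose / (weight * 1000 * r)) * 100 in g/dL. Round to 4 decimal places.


Applying the Widmark formula:
BAC = (dose_g / (body_wt * 1000 * r)) * 100
Denominator = 98.2 * 1000 * 0.57 = 55974
BAC = (29.0 / 55974) * 100
BAC = 0.0518 g/dL

0.0518


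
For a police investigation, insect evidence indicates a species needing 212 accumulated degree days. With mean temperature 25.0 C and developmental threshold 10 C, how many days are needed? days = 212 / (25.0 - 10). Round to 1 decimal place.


Insect development time:
Effective temperature = avg_temp - T_base = 25.0 - 10 = 15.0 C
Days = ADD / effective_temp = 212 / 15.0 = 14.1 days

14.1


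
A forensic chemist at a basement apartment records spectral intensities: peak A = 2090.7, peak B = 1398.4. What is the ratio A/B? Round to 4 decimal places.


Spectral peak ratio:
Peak A = 2090.7 counts
Peak B = 1398.4 counts
Ratio = 2090.7 / 1398.4 = 1.4951

1.4951


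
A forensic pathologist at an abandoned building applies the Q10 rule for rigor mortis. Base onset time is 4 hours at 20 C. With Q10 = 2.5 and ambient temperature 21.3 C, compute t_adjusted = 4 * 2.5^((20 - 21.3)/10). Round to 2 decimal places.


Rigor mortis time adjustment:
Exponent = (T_ref - T_actual) / 10 = (20 - 21.3) / 10 = -0.13
Q10 factor = 2.5^-0.13 = 0.8877
t_adjusted = 4 * 0.8877 = 3.55 hours

3.55


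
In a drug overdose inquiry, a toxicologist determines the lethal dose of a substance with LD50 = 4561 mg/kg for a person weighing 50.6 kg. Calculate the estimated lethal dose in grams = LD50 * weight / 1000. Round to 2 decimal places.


Lethal dose calculation:
Lethal dose = LD50 * body_weight / 1000
= 4561 * 50.6 / 1000
= 230786.6 / 1000
= 230.79 g

230.79


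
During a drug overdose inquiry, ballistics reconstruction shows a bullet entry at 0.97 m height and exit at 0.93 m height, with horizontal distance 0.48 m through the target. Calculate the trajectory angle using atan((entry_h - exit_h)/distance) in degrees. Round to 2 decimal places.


Bullet trajectory angle:
Height difference = 0.97 - 0.93 = 0.04 m
angle = atan(0.04 / 0.48)
angle = atan(0.083333)
angle = 4.76 degrees

4.76


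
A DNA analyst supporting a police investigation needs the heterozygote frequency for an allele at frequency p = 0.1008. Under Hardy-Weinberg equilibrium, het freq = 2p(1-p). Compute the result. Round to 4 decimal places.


Hardy-Weinberg heterozygote frequency:
q = 1 - p = 1 - 0.1008 = 0.8992
2pq = 2 * 0.1008 * 0.8992 = 0.1813

0.1813


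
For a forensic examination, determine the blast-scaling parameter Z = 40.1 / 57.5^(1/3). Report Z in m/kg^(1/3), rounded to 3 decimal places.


Scaled distance calculation:
W^(1/3) = 57.5^(1/3) = 3.859721
Z = R / W^(1/3) = 40.1 / 3.859721
Z = 10.389 m/kg^(1/3)

10.389


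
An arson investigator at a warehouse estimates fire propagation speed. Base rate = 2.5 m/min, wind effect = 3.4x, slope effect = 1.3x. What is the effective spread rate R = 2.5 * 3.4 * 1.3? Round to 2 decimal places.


Fire spread rate calculation:
R = R0 * wind_factor * slope_factor
= 2.5 * 3.4 * 1.3
= 8.5 * 1.3
= 11.05 m/min

11.05


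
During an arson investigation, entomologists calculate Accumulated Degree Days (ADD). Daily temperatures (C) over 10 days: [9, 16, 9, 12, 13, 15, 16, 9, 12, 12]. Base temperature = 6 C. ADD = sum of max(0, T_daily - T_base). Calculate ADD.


Computing ADD day by day:
Day 1: max(0, 9 - 6) = 3
Day 2: max(0, 16 - 6) = 10
Day 3: max(0, 9 - 6) = 3
Day 4: max(0, 12 - 6) = 6
Day 5: max(0, 13 - 6) = 7
Day 6: max(0, 15 - 6) = 9
Day 7: max(0, 16 - 6) = 10
Day 8: max(0, 9 - 6) = 3
Day 9: max(0, 12 - 6) = 6
Day 10: max(0, 12 - 6) = 6
Total ADD = 63

63


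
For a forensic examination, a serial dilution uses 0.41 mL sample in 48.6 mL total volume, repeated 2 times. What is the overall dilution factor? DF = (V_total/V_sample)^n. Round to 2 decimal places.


Dilution factor calculation:
Single dilution = V_total / V_sample = 48.6 / 0.41 ≈ 118.536585
Number of dilutions = 2
Total DF = (48.6 / 0.41)^2 (full precision, rounded at the end) = 14050.92

14050.92


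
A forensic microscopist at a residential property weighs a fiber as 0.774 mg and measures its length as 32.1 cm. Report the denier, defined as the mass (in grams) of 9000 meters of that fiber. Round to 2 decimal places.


Denier calculation:
Mass in grams = 0.774 mg / 1000 = 0.000774 g
Length in meters = 32.1 cm / 100 = 0.321 m
Linear density = mass / length = 0.000774 / 0.321 = 0.00241121 g/m
Denier = (g/m) * 9000 = 0.00241121 * 9000 = 21.70

21.70


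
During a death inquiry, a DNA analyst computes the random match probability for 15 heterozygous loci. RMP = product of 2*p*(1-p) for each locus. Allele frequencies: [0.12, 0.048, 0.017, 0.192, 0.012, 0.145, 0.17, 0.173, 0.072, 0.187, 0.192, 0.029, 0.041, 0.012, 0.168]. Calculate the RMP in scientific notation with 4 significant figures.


Computing RMP for 15 loci:
Locus 1: 2 * 0.12 * 0.88 = 0.2112
Locus 2: 2 * 0.048 * 0.952 = 0.091392
Locus 3: 2 * 0.017 * 0.983 = 0.033422
Locus 4: 2 * 0.192 * 0.808 = 0.310272
Locus 5: 2 * 0.012 * 0.988 = 0.023712
Locus 6: 2 * 0.145 * 0.855 = 0.24795
Locus 7: 2 * 0.17 * 0.83 = 0.2822
Locus 8: 2 * 0.173 * 0.827 = 0.286142
Locus 9: 2 * 0.072 * 0.928 = 0.133632
Locus 10: 2 * 0.187 * 0.813 = 0.304062
Locus 11: 2 * 0.192 * 0.808 = 0.310272
Locus 12: 2 * 0.029 * 0.971 = 0.056318
Locus 13: 2 * 0.041 * 0.959 = 0.078638
Locus 14: 2 * 0.012 * 0.988 = 0.023712
Locus 15: 2 * 0.168 * 0.832 = 0.279552
RMP = 3.517e-14

3.517e-14


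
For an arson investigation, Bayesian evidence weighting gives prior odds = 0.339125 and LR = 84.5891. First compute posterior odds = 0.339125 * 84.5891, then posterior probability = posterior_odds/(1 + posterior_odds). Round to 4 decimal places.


Bayesian evidence evaluation:
Posterior odds = prior_odds * LR = 0.339125 * 84.5891 = 28.68628
Posterior probability = posterior_odds / (1 + posterior_odds)
= 28.68628 / (1 + 28.68628)
= 28.68628 / 29.68628
= 0.9663

0.9663


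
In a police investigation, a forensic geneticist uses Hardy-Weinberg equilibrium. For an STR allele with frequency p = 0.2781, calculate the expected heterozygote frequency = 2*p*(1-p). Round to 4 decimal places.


Hardy-Weinberg heterozygote frequency:
q = 1 - p = 1 - 0.2781 = 0.7219
2pq = 2 * 0.2781 * 0.7219 = 0.4015

0.4015


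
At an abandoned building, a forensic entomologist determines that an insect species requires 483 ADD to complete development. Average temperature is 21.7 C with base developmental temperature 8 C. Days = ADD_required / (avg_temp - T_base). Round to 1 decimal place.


Insect development time:
Effective temperature = avg_temp - T_base = 21.7 - 8 = 13.7 C
Days = ADD / effective_temp = 483 / 13.7 = 35.3 days

35.3


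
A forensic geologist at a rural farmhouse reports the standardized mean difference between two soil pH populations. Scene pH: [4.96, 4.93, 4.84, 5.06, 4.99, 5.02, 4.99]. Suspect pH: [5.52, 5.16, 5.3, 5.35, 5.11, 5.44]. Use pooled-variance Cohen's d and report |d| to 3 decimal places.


Pooled-variance Cohen's d for soil pH comparison:
Scene mean = 34.79 / 7 = 4.97
Suspect mean = 31.88 / 6 = 5.313333
Scene sample variance s_s^2 = 0.005
Suspect sample variance s_c^2 = 0.025027
Pooled variance = ((n_s-1)*s_s^2 + (n_c-1)*s_c^2) / (n_s + n_c - 2) = 0.014103
Pooled SD = sqrt(0.014103) = 0.118756
Mean difference = -0.343333
|d| = |-0.343333| / 0.118756 = 2.891

2.891


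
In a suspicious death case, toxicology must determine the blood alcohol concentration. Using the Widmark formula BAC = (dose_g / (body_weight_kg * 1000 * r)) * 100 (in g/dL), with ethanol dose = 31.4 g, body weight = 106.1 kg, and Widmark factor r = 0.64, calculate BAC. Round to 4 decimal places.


Applying the Widmark formula:
BAC = (dose_g / (body_wt * 1000 * r)) * 100
Denominator = 106.1 * 1000 * 0.64 = 67904
BAC = (31.4 / 67904) * 100
BAC = 0.0462 g/dL

0.0462


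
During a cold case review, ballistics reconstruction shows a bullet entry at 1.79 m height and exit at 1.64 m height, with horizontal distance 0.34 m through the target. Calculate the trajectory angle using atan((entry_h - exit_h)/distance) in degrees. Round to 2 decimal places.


Bullet trajectory angle:
Height difference = 1.79 - 1.64 = 0.15 m
angle = atan(0.15 / 0.34)
angle = atan(0.441176)
angle = 23.81 degrees

23.81


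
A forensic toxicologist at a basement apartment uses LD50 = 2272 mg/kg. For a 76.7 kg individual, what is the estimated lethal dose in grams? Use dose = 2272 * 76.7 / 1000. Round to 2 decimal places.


Lethal dose calculation:
Lethal dose = LD50 * body_weight / 1000
= 2272 * 76.7 / 1000
= 174262.4 / 1000
= 174.26 g

174.26


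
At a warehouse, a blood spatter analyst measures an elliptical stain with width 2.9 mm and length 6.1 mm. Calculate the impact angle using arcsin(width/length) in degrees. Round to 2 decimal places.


Blood spatter impact angle calculation:
width / length = 2.9 / 6.1 = 0.47541
angle = arcsin(0.47541)
angle = 28.39 degrees

28.39


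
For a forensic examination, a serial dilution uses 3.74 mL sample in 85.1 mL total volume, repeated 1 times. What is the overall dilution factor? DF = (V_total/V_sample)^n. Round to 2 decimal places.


Dilution factor calculation:
Single dilution = V_total / V_sample = 85.1 / 3.74 ≈ 22.754011
Number of dilutions = 1
Total DF = (85.1 / 3.74)^1 (full precision, rounded at the end) = 22.75

22.75


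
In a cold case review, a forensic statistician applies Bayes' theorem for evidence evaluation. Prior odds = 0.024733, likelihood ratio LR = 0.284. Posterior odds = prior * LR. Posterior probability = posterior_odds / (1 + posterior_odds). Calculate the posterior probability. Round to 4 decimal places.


Bayesian evidence evaluation:
Posterior odds = prior_odds * LR = 0.024733 * 0.284 = 0.007024172
Posterior probability = posterior_odds / (1 + posterior_odds)
= 0.007024172 / (1 + 0.007024172)
= 0.007024172 / 1.007024172
= 0.0070

0.0070


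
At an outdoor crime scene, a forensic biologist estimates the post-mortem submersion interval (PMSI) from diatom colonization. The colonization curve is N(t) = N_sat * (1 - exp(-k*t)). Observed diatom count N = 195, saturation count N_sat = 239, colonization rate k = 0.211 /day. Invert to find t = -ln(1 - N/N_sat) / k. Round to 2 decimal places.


PMSI from diatom colonization curve:
N / N_sat = 195 / 239 = 0.8159
1 - N/N_sat = 0.1841
ln(1 - N/N_sat) = -1.692276
t = -ln(1 - N/N_sat) / k = -(-1.692276) / 0.211 = 8.02 days

8.02


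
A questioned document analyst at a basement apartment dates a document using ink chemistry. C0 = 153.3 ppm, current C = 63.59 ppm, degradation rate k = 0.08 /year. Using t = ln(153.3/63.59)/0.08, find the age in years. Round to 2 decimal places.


Document age estimation:
C0/C = 153.3 / 63.59 = 2.410756
ln(C0/C) = 0.87994
t = 0.87994 / 0.08 = 11.00 years

11.00
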